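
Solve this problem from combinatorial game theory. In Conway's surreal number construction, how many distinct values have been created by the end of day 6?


Day 0: {|} = 0 is born. Count = 1.
Day n: the number of surreal numbers born by day n is 2^(n+1) - 1.
By day 0: 2^1 - 1 = 1
By day 1: 2^2 - 1 = 3
By day 2: 2^3 - 1 = 7
By day 3: 2^4 - 1 = 15
By day 4: 2^5 - 1 = 31
By day 5: 2^6 - 1 = 63
By day 6: 2^7 - 1 = 127
By day 6: 127 surreal numbers.

127


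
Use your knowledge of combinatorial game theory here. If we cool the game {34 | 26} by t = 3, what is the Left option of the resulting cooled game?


Original game: {34 | 26} (a switch {a | b} with a > b).
Cooling by t (for t below the temperature (a - b)/2 = 4) taxes each move by t: {a | b} cooled by t is {a - t | b + t}.
Cooling amount: t = 3
Cooled Left option: 34 - 3 = 31
Cooled Right option: 26 + 3 = 29
Cooled game: {31 | 29}
Left option = 31

31


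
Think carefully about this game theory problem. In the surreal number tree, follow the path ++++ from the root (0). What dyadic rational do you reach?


Sign expansion: ++++
Rule: track bounds (lo, hi), initially (-inf, +inf). On '+', the current value becomes lo and we move to the simplest number in (value, hi): value + 1 if hi = +inf, otherwise the midpoint (value + hi)/2. On '-', the current value becomes hi and we move to value - 1 if lo = -inf, otherwise the midpoint (lo + value)/2.
Start at 0.
Step 1: sign = +, move right. Bounds: (0, +inf). Value = 1
Step 2: sign = +, move right. Bounds: (1, +inf). Value = 2
Step 3: sign = +, move right. Bounds: (2, +inf). Value = 3
Step 4: sign = +, move right. Bounds: (3, +inf). Value = 4
The surreal number with sign expansion ++++ is 4.

4


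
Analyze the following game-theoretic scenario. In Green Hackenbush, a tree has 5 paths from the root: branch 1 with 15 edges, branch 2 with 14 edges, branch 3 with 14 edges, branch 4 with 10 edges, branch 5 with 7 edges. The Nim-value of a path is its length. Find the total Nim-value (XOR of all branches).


The tree has 5 branches from the ground vertex.
In Green Hackenbush, the Nim-value of a simple path of length k is k.
Branch 1: length 15, Nim-value = 15
Branch 2: length 14, Nim-value = 14
Branch 3: length 14, Nim-value = 14
Branch 4: length 10, Nim-value = 10
Branch 5: length 7, Nim-value = 7
Total Nim-value = XOR of all branch values:
0 XOR 15 = 15
15 XOR 14 = 1
1 XOR 14 = 15
15 XOR 10 = 5
5 XOR 7 = 2
Nim-value of the tree = 2

2


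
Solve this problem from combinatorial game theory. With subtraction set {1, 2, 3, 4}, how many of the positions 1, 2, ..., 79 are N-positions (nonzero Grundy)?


Subtraction set S = {1, 2, 3, 4}, so G(n) = n mod 5.
G(n) = 0 when n is a multiple of 5.
Multiples of 5 in [1, 79]: 15
N-positions (nonzero Grundy) = 79 - 15 = 64

64


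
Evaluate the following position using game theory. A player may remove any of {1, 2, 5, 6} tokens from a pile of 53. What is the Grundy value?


The subtraction set is S = {1, 2, 5, 6}.
G(k) = mex{ G(k - s) : s in S, s <= k }. We compute iteratively: G(0) = 0.
G(1) = mex({0}) = 1
G(2) = mex({0, 1}) = 2
G(3) = mex({1, 2}) = 0
G(4) = mex({0, 2}) = 1
G(5) = mex({0, 1}) = 2
G(6) = mex({0, 1, 2}) = 3
G(7) = mex({1, 2, 3}) = 0
G(8) = mex({0, 2, 3}) = 1
G(9) = mex({0, 1}) = 2
G(10) = mex({1, 2}) = 0
G(11) = mex({0, 2, 3}) = 1
G(12) = mex({0, 1, 3}) = 2
Observe that G(7)..G(12) = 0, 1, 2, 0, 1, 2 repeats G(0)..G(5) = 0, 1, 2, 0, 1, 2.
For k >= max(S) = 6, G(k) is determined by the previous 6 values G(k-6)..G(k-1); a window of 6 consecutive values has recurred shifted by 7, so by induction G(k + 7) = G(k) for all k >= 0: the sequence is periodic from the start with period 7.
One period: G(0..6) = 0, 1, 2, 0, 1, 2, 3.
53 mod 7 = 4, so G(53) = G(4) = 1.

1


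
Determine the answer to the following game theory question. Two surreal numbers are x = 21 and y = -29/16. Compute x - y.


x = 21, y = -29/16
Converting to common denominator: 16
x = 336/16, y = -29/16
x - y = 21 - -29/16 = 365/16

365/16


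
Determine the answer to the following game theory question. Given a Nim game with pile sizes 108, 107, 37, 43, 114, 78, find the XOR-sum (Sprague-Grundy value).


We need the XOR (exclusive or) of all pile sizes.
After XOR-ing pile 1 (size 108): 0 XOR 108 = 108
After XOR-ing pile 2 (size 107): 108 XOR 107 = 7
After XOR-ing pile 3 (size 37): 7 XOR 37 = 34
After XOR-ing pile 4 (size 43): 34 XOR 43 = 9
After XOR-ing pile 5 (size 114): 9 XOR 114 = 123
After XOR-ing pile 6 (size 78): 123 XOR 78 = 53
The Nim-value of this position is 53.

53


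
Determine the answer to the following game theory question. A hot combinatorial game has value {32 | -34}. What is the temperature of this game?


The game is {32 | -34}, a switch {a | b} with numbers a > b.
Cooling {a | b} by t gives {a - t | b + t}, which stops being hot when a - t = b + t, i.e. at t = (a - b)/2. So the temperature of a switch is (a - b)/2.
Temperature = (Left option - Right option) / 2
= (32 - (-34)) / 2
= 66 / 2
= 33

33


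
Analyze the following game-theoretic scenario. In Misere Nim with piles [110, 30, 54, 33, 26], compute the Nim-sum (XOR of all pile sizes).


We need the XOR (exclusive or) of all pile sizes.
After XOR-ing pile 1 (size 110): 0 XOR 110 = 110
After XOR-ing pile 2 (size 30): 110 XOR 30 = 112
After XOR-ing pile 3 (size 54): 112 XOR 54 = 70
After XOR-ing pile 4 (size 33): 70 XOR 33 = 103
After XOR-ing pile 5 (size 26): 103 XOR 26 = 125
The Nim-value of this position is 125.

125


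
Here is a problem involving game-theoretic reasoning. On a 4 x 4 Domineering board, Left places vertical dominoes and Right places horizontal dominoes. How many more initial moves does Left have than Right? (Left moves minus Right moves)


Board is 4 x 4 (rows x cols).
Left (vertical) placements: (rows-1) * cols = 3 * 4 = 12
Right (horizontal) placements: rows * (cols-1) = 4 * 3 = 12
Advantage = Left - Right = 12 - 12 = 0

0


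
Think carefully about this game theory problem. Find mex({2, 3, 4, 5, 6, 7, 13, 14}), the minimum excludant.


Set = {2, 3, 4, 5, 6, 7, 13, 14}
0 is NOT in the set. This is the mex.
mex = 0

0


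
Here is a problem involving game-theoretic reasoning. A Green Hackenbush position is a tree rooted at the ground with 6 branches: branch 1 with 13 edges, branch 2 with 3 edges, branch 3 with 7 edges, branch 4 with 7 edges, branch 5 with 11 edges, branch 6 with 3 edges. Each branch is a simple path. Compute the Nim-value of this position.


The tree has 6 branches from the ground vertex.
In Green Hackenbush, the Nim-value of a simple path of length k is k.
Branch 1: length 13, Nim-value = 13
Branch 2: length 3, Nim-value = 3
Branch 3: length 7, Nim-value = 7
Branch 4: length 7, Nim-value = 7
Branch 5: length 11, Nim-value = 11
Branch 6: length 3, Nim-value = 3
Total Nim-value = XOR of all branch values:
0 XOR 13 = 13
13 XOR 3 = 14
14 XOR 7 = 9
9 XOR 7 = 14
14 XOR 11 = 5
5 XOR 3 = 6
Nim-value of the tree = 6

6


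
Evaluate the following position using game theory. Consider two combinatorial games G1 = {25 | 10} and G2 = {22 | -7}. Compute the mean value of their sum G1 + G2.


G1 = {25 | 10}, G2 = {22 | -7}
Each is a switch {a | b} with numbers a > b; its mean value is (a + b)/2, and mean value is additive over game sums: m(G1 + G2) = m(G1) + m(G2).
Mean of G1 = (25 + (10))/2 = 35/2 = 35/2
Mean of G2 = (22 + (-7))/2 = 15/2 = 15/2
Mean of G1 + G2 = 35/2 + 15/2 = 25

25


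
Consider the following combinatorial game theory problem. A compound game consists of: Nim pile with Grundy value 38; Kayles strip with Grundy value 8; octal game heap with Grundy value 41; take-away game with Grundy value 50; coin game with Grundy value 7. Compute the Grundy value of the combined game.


By the Sprague-Grundy theorem, the Grundy value of a sum of games is the XOR of individual Grundy values.
Nim pile: Grundy value = 38. Running XOR: 0 XOR 38 = 38
Kayles strip: Grundy value = 8. Running XOR: 38 XOR 8 = 46
octal game heap: Grundy value = 41. Running XOR: 46 XOR 41 = 7
take-away game: Grundy value = 50. Running XOR: 7 XOR 50 = 53
coin game: Grundy value = 7. Running XOR: 53 XOR 7 = 50
The combined Grundy value is 50.

50


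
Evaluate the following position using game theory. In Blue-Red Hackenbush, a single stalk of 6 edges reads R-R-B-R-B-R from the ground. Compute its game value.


Edges (from ground): R-R-B-R-B-R
By Berlekamp's sign-expansion rule, a Blue-Red Hackenbush stalk has the value of the surreal number whose sign sequence is the edge sequence with B -> + and R -> -.
Sign sequence: --+-+-
Trace the sign expansion in the surreal number tree, starting from 0:
Edge 1: R (sign -) -> bounds (-inf, 0), value = -1
Edge 2: R (sign -) -> bounds (-inf, -1), value = -2
Edge 3: B (sign +) -> bounds (-2, -1), value = -3/2
Edge 4: R (sign -) -> bounds (-2, -3/2), value = -7/4
Edge 5: B (sign +) -> bounds (-7/4, -3/2), value = -13/8
Edge 6: R (sign -) -> bounds (-7/4, -13/8), value = -27/16
Game value = -27/16

-27/16


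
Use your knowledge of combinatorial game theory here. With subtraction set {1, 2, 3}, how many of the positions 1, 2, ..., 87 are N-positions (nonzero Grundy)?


Subtraction set S = {1, 2, 3}, so G(n) = n mod 4.
G(n) = 0 when n is a multiple of 4.
Multiples of 4 in [1, 87]: 21
N-positions (nonzero Grundy) = 87 - 21 = 66

66


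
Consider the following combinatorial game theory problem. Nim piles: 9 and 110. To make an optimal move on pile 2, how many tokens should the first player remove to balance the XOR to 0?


Piles: 9 and 110
Current XOR: 9 XOR 110 = 103 (non-zero, so this is an N-position).
To make the XOR zero, we need to find a move that balances the piles.
For pile 2 (size 110): target = 110 XOR 103 = 9
We reduce pile 2 from 110 to 9.
Tokens removed: 110 - 9 = 101
Verification: 9 XOR 9 = 0

101


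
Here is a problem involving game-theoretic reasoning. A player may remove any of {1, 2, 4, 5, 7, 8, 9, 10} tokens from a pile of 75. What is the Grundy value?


The subtraction set is S = {1, 2, 4, 5, 7, 8, 9, 10}.
G(k) = mex{ G(k - s) : s in S, s <= k }. We compute iteratively: G(0) = 0.
G(1) = mex({0}) = 1
G(2) = mex({0, 1}) = 2
G(3) = mex({1, 2}) = 0
G(4) = mex({0, 2}) = 1
G(5) = mex({0, 1}) = 2
G(6) = mex({1, 2}) = 0
G(7) = mex({0, 2}) = 1
G(8) = mex({0, 1}) = 2
G(9) = mex({0, 1, 2}) = 3
G(10) = mex({0, 1, 2, 3}) = 4
G(11) = mex({0, 1, 2, 3, 4}) = 5
G(12) = mex({0, 1, 2, 4, 5}) = 3
G(13) = mex({0, 1, 2, 3, 5}) = 4
G(14) = mex({0, 1, 2, 3, 4}) = 5
G(15) = mex({0, 1, 2, 4, 5}) = 3
G(16) = mex({0, 1, 2, 3, 5}) = 4
G(17) = mex({1, 2, 3, 4}) = 0
G(18) = mex({0, 2, 3, 4, 5}) = 1
G(19) = mex({0, 1, 3, 4, 5}) = 2
G(20) = mex({1, 2, 3, 4, 5}) = 0
G(21) = mex({0, 2, 3, 4, 5}) = 1
G(22) = mex({0, 1, 3, 4, 5}) = 2
G(23) = mex({1, 2, 3, 4, 5}) = 0
G(24) = mex({0, 2, 3, 4, 5}) = 1
G(25) = mex({0, 1, 3, 4}) = 2
G(26) = mex({0, 1, 2, 4}) = 3
Observe that G(17)..G(26) = 0, 1, 2, 0, 1, 2, 0, 1, 2, 3 repeats G(0)..G(9) = 0, 1, 2, 0, 1, 2, 0, 1, 2, 3.
For k >= max(S) = 10, G(k) is determined by the previous 10 values G(k-10)..G(k-1); a window of 10 consecutive values has recurred shifted by 17, so by induction G(k + 17) = G(k) for all k >= 0: the sequence is periodic from the start with period 17.
One period: G(0..16) = 0, 1, 2, 0, 1, 2, 0, 1, 2, 3, 4, 5, 3, 4, 5, 3, 4.
75 mod 17 = 7, so G(75) = G(7) = 1.

1


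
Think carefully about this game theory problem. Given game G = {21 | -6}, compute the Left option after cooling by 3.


Original game: {21 | -6} (a switch {a | b} with a > b).
Cooling by t (for t below the temperature (a - b)/2 = 27/2) taxes each move by t: {a | b} cooled by t is {a - t | b + t}.
Cooling amount: t = 3
Cooled Left option: 21 - 3 = 18
Cooled Right option: -6 + 3 = -3
Cooled game: {18 | -3}
Left option = 18

18


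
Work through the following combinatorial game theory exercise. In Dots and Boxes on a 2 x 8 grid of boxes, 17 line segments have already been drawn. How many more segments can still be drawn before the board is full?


Grid: 2 x 8 boxes, i.e. 3 rows and 9 columns of dots.
Horizontal edges: (rows + 1) * cols = 3 * 8 = 24
Vertical edges: rows * (cols + 1) = 2 * 9 = 18
Total edges: 24 + 18 = 42
Edges drawn: 17
Remaining: 42 - 17 = 25

25


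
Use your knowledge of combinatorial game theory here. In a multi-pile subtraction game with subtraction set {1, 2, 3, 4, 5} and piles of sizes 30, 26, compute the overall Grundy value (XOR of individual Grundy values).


Subtraction set: {1, 2, 3, 4, 5}
For this subtraction set, G(n) = n mod 6 (period = max + 1 = 6).
Pile 1 (size 30): G(30) = 30 mod 6 = 0
Pile 2 (size 26): G(26) = 26 mod 6 = 2
Total Grundy value = XOR of all: 0 XOR 2 = 2

2


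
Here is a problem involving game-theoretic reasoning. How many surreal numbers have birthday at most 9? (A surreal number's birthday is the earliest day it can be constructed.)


Day 0: {|} = 0 is born. Count = 1.
Day n: the number of surreal numbers born by day n is 2^(n+1) - 1.
By day 0: 2^1 - 1 = 1
By day 1: 2^2 - 1 = 3
By day 2: 2^3 - 1 = 7
By day 3: 2^4 - 1 = 15
By day 4: 2^5 - 1 = 31
By day 5: 2^6 - 1 = 63
By day 6: 2^7 - 1 = 127
By day 7: 2^8 - 1 = 255
By day 8: 2^9 - 1 = 511
By day 9: 2^10 - 1 = 1023
By day 9: 1023 surreal numbers.

1023


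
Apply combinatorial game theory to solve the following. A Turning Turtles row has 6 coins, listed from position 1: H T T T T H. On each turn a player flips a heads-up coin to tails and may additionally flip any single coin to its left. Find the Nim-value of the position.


Coins: H T T T T H
Key fact: a single head at position k behaves exactly like a Nim heap of size k (turning it to T and optionally flipping a coin at j < k corresponds to moving the heap from k to j, or to 0), and heads combine as a disjunctive sum (two heads at the same place would cancel, matching j XOR j = 0). So the Nim-value is the XOR of the 1-indexed positions of the heads.
Face-up positions (1-indexed): [1, 6]
XOR 0 with 1: 0 XOR 1 = 1
XOR 1 with 6: 1 XOR 6 = 7
Nim-value = 7

7


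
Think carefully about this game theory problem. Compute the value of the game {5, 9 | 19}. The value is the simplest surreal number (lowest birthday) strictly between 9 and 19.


Left options: {5, 9}, max = 9
Right options: {19}, min = 19
All options are numbers and max(Left) < min(Right), so by the simplicity theorem the value is the simplest (earliest-born) number strictly between 9 and 19.
Integers 10 through 18 all lie strictly between 9 and 19.
Among integers, the simplest (lowest birthday = smallest |n|; 0 is born on day 0, +-n on day n) is 10.
No non-integer in the interval can be simpler: if x is a non-integer in the interval, then floor(x) or ceil(x) also lies in the interval (the interval contains an integer), and both are proper prefixes of x's sign expansion, i.e. born earlier. So the game value is 10.
Game value = 10

10


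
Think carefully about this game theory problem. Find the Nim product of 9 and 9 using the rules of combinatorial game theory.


Nim multiplication is bilinear over XOR: (u XOR v) * w = (u*w) XOR (v*w).
So we split each operand into its bit components and XOR the pairwise Nim products.
9 = 1 + 8 (as XOR of powers of 2).
9 = 1 + 8 (as XOR of powers of 2).
Using the standard Nim-product table on single bits:
  2*2 = 3,   2*4 = 8,   2*8 = 12,
  4*4 = 6,   4*8 = 11,  8*8 = 13,
and  1*x = x (identity), k*l = l*k (commutative).
Pairwise Nim products:
  1 * 1 = 1
  1 * 8 = 8
  8 * 1 = 8
  8 * 8 = 13
XOR them: 1 XOR 8 XOR 8 XOR 13 = 12.
Result: 9 * 9 = 12 (in Nim).

12


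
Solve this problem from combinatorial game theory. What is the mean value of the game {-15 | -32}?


Game = {-15 | -32}, a switch {a | b} with numbers a > b.
Its thermograph has left wall a - t and right wall b + t, which meet at t = (a - b)/2, where both equal (a + b)/2. So the mast (mean value) is at (a + b)/2.
Mean = (-15 + (-32))/2 = -47/2 = -47/2

-47/2


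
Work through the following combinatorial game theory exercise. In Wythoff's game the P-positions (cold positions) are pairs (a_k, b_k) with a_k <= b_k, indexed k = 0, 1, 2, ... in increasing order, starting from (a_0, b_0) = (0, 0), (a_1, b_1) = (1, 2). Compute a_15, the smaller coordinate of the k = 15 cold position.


By Wythoff's theorem, a_k = floor(k * phi) and b_k = floor(k * phi^2) = a_k + k, where phi = (1 + sqrt(5))/2 is the golden ratio.
phi = (1 + sqrt(5))/2 = 1.618034
k = 15
k * phi = 15 * 1.618034 = 24.270510
a_15 = floor(k * phi) = 24

24


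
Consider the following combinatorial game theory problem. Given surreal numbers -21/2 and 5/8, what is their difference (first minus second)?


x = -21/2, y = 5/8
Converting to common denominator: 8
x = -84/8, y = 5/8
x - y = -21/2 - 5/8 = -89/8

-89/8


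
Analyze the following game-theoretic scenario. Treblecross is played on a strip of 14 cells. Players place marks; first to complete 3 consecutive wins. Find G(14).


Treblecross: place X on empty cells; 3-in-a-row wins.
Playing within two cells of an existing X lets the opponent win at once, so sensible play treats the cells i-2..i+2 around each X as dead. The player left with no safe cell loses, so this is a normal-play take-away game on strips of safe cells.
Placing X at cell i (0-indexed) of a strip of k safe cells leaves independent strips of sizes max(0, i-2) and max(0, k-i-3). Hence G(k) = mex{ G(max(0,i-2)) XOR G(max(0,k-i-3)) : 0 <= i < k }, with G(0) = 0.
G(1): splits (0,0):0^0=0 -> mex({0}) = 1
G(2): splits (0,0):0^0=0 -> mex({0}) = 1
G(3): splits (0,0):0^0=0 -> mex({0}) = 1
G(4): splits (0,1):0^1=1 (0,0):0^0=0 -> mex({0, 1}) = 2
G(5): splits (0,2):0^1=1 (0,1):0^1=1 (0,0):0^0=0 -> mex({0, 1}) = 2
G(6) = mex({1}) = 0
G(7) = mex({0, 1, 2}) = 3
G(8) = mex({0, 1, 2}) = 3
G(9) = mex({0, 2}) = 1
G(10) = mex({0, 2, 3}) = 1
G(11) = mex({0, 3}) = 1
G(12) = mex({1, 3}) = 0
G(13) = mex({0, 1, 2, 3}) = 4
G(14) = mex({0, 1, 2}) = 3
Therefore G(14) = 3.

3


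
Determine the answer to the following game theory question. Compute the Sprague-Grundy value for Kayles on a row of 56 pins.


Kayles: a move removes 1 or 2 adjacent pins from a contiguous row.
Removing pins from a row of k leaves two independent rows (a, b) with a + b = k - 1 (one pin) or a + b = k - 2 (two pins); an end removal gives a = 0.
By Sprague-Grundy, G(k) = mex{ G(a) XOR G(b) } over all these splits. G(0) = 0.
G(1): splits (0,0):0^0=0 -> mex({0}) = 1
G(2): splits (0,1):0^1=1 (0,0):0^0=0 -> mex({0, 1}) = 2
G(3): splits (0,2):0^2=2 (1,1):1^1=0 (0,1):0^1=1 -> mex({0, 1, 2}) = 3
G(4): splits (0,3):0^3=3 (1,2):1^2=3 (0,2):0^2=2 (1,1):1^1=0 -> mex({0, 2, 3}) = 1
G(5): splits (0,4):0^1=1 (1,3):1^3=2 (2,2):2^2=0 (0,3):0^3=3 (1,2):1^2=3 -> mex({0, 1, 2, 3}) = 4
G(6) = mex({0, 1, 2, 4}) = 3
G(7) = mex({0, 1, 3, 4, 5}) = 2
G(8) = mex({0, 2, 3, 5, 6}) = 1
G(9) = mex({0, 1, 2, 3, 6, 7}) = 4
G(10) = mex({0, 1, 3, 4, 5, 7}) = 2
G(11) = mex({0, 1, 2, 3, 4, 5}) = 6
G(12) = mex({0, 1, 2, 3, 5, 6, 7}) = 4
G(13) = mex({0, 2, 3, 4, 6, 7}) = 1
G(14) = mex({0, 1, 4, 5, 6, 7}) = 2
G(15) = mex({0, 1, 2, 3, 4, 5, 6}) = 7
G(16) = mex({0, 2, 3, 5, 6, 7}) = 1
G(17) = mex({0, 1, 2, 3, 5, 6, 7}) = 4
G(18) = mex({0, 1, 2, 4, 5, 6}) = 3
G(19) = mex({0, 1, 3, 4, 5, 7}) = 2
G(20) = mex({0, 2, 3, 4, 5, 6, 7}) = 1
G(21) = mex({0, 1, 2, 3, 5, 6, 7}) = 4
G(22) = mex({0, 1, 2, 3, 4, 5, 7}) = 6
G(23) = mex({0, 1, 2, 3, 4, 5, 6}) = 7
G(24) = mex({0, 1, 2, 3, 5, 6, 7}) = 4
G(25) = mex({0, 2, 3, 4, 6, 7}) = 1
G(26) = mex({0, 1, 3, 4, 5, 6, 7}) = 2
G(27) = mex({0, 1, 2, 3, 4, 5, 6, 7}) = 8
G(28) = mex({0, 1, 2, 3, 4, 6, 7, 8}) = 5
G(29) = mex({0, 1, 2, 3, 5, 6, 7, 8, 9}) = 4
G(30) = mex({0, 1, 2, 3, 4, 5, 6, 9, 10}) = 7
G(31) = mex({0, 1, 3, 4, 5, 7, 10, 11}) = 2
G(32) = mex({0, 2, 3, 4, 5, 6, 7, 9, 11}) = 1
G(33) = mex({0, 1, 2, 3, 4, 5, 6, 7, 9, 12}) = 8
G(34) = mex({0, 1, 2, 3, 4, 5, 7, 8, 11, 12}) = 6
G(35) = mex({0, 1, 2, 3, 4, 5, 6, 8, 9, 10, 11}) = 7
G(36) = mex({0, 1, 2, 3, 5, 6, 7, 9, 10}) = 4
G(37) = mex({0, 2, 3, 4, 6, 7, 9, 10, 11, 12}) = 1
G(38) = mex({0, 1, 3, 4, 5, 6, 7, 9, 10, 11, 12}) = 2
G(39) = mex({0, 1, 2, 4, 5, 6, 7, 9, 10, 12, 14}) = 3
G(40) = mex({0, 2, 3, 4, 6, 7, 11, 12, 14}) = 1
G(41) = mex({0, 1, 2, 3, 5, 6, 7, 9, 10, 11, 12}) = 4
G(42) = mex({0, 1, 2, 3, 4, 5, 6, 9, 10}) = 7
G(43) = mex({0, 1, 3, 4, 5, 7, 9, 10, 12, 15}) = 2
G(44) = mex({0, 2, 3, 4, 5, 6, 7, 9, 10, 12, 15}) = 1
G(45) = mex({0, 1, 2, 3, 4, 5, 6, 7, 9, 10, 12, 14}) = 8
G(46) = mex({0, 1, 3, 4, 5, 7, 8, 11, 12, 14}) = 2
G(47) = mex({0, 1, 2, 3, 4, 5, 6, 8, 9, 10, 11, 12}) = 7
G(48) = mex({0, 1, 2, 3, 5, 6, 7, 9, 10}) = 4
G(49) = mex({0, 2, 3, 4, 6, 7, 9, 10, 11, 12, 15}) = 1
G(50) = mex({0, 1, 4, 5, 6, 7, 9, 11, 12, 14, 15}) = 2
G(51) = mex({0, 1, 2, 3, 4, 5, 6, 7, 9, 12, 14, 15}) = 8
G(52) = mex({0, 2, 3, 4, 5, 6, 7, 8, 11, 12, 15}) = 1
G(53) = mex({0, 1, 2, 3, 5, 6, 7, 8, 9, 10, 11, 12}) = 4
G(54) = mex({0, 1, 2, 3, 4, 5, 6, 9, 10}) = 7
G(55) = mex({0, 1, 3, 4, 5, 7, 9, 10, 11, 12}) = 2
G(56) = mex({0, 2, 3, 4, 5, 6, 7, 9, 10, 11, 12, 13, 14}) = 1
Therefore G(56) = 1.

1


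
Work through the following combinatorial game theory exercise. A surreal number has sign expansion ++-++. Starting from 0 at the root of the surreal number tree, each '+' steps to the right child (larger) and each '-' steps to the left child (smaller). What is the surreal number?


Sign expansion: ++-++
Rule: track bounds (lo, hi), initially (-inf, +inf). On '+', the current value becomes lo and we move to the simplest number in (value, hi): value + 1 if hi = +inf, otherwise the midpoint (value + hi)/2. On '-', the current value becomes hi and we move to value - 1 if lo = -inf, otherwise the midpoint (lo + value)/2.
Start at 0.
Step 1: sign = +, move right. Bounds: (0, +inf). Value = 1
Step 2: sign = +, move right. Bounds: (1, +inf). Value = 2
Step 3: sign = -, move left. Bounds: (1, 2). Value = 3/2
Step 4: sign = +, move right. Bounds: (3/2, 2). Value = 7/4
Step 5: sign = +, move right. Bounds: (7/4, 2). Value = 15/8
The surreal number with sign expansion ++-++ is 15/8.

15/8


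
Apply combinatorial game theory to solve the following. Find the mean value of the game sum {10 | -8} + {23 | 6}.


G1 = {10 | -8}, G2 = {23 | 6}
Each is a switch {a | b} with numbers a > b; its mean value is (a + b)/2, and mean value is additive over game sums: m(G1 + G2) = m(G1) + m(G2).
Mean of G1 = (10 + (-8))/2 = 2/2 = 1
Mean of G2 = (23 + (6))/2 = 29/2 = 29/2
Mean of G1 + G2 = 1 + 29/2 = 31/2

31/2


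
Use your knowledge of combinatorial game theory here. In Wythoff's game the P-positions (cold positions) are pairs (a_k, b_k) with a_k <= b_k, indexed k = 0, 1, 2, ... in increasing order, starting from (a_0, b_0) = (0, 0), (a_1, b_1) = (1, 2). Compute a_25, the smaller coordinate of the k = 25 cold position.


By Wythoff's theorem, a_k = floor(k * phi) and b_k = floor(k * phi^2) = a_k + k, where phi = (1 + sqrt(5))/2 is the golden ratio.
phi = (1 + sqrt(5))/2 = 1.618034
k = 25
k * phi = 25 * 1.618034 = 40.450850
a_25 = floor(k * phi) = 40

40


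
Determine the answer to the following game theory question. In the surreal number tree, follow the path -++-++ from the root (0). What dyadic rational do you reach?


Sign expansion: -++-++
Rule: track bounds (lo, hi), initially (-inf, +inf). On '+', the current value becomes lo and we move to the simplest number in (value, hi): value + 1 if hi = +inf, otherwise the midpoint (value + hi)/2. On '-', the current value becomes hi and we move to value - 1 if lo = -inf, otherwise the midpoint (lo + value)/2.
Start at 0.
Step 1: sign = -, move left. Bounds: (-inf, 0). Value = -1
Step 2: sign = +, move right. Bounds: (-1, 0). Value = -1/2
Step 3: sign = +, move right. Bounds: (-1/2, 0). Value = -1/4
Step 4: sign = -, move left. Bounds: (-1/2, -1/4). Value = -3/8
Step 5: sign = +, move right. Bounds: (-3/8, -1/4). Value = -5/16
Step 6: sign = +, move right. Bounds: (-5/16, -1/4). Value = -9/32
The surreal number with sign expansion -++-++ is -9/32.

-9/32


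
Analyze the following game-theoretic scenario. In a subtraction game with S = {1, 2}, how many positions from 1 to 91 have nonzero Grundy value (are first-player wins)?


Subtraction set S = {1, 2}, so G(n) = n mod 3.
G(n) = 0 when n is a multiple of 3.
Multiples of 3 in [1, 91]: 30
N-positions (nonzero Grundy) = 91 - 30 = 61

61


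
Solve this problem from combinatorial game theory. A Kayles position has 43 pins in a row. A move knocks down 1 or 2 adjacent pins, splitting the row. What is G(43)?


Kayles: a move removes 1 or 2 adjacent pins from a contiguous row.
Removing pins from a row of k leaves two independent rows (a, b) with a + b = k - 1 (one pin) or a + b = k - 2 (two pins); an end removal gives a = 0.
By Sprague-Grundy, G(k) = mex{ G(a) XOR G(b) } over all these splits. G(0) = 0.
G(1): splits (0,0):0^0=0 -> mex({0}) = 1
G(2): splits (0,1):0^1=1 (0,0):0^0=0 -> mex({0, 1}) = 2
G(3): splits (0,2):0^2=2 (1,1):1^1=0 (0,1):0^1=1 -> mex({0, 1, 2}) = 3
G(4): splits (0,3):0^3=3 (1,2):1^2=3 (0,2):0^2=2 (1,1):1^1=0 -> mex({0, 2, 3}) = 1
G(5): splits (0,4):0^1=1 (1,3):1^3=2 (2,2):2^2=0 (0,3):0^3=3 (1,2):1^2=3 -> mex({0, 1, 2, 3}) = 4
G(6) = mex({0, 1, 2, 4}) = 3
G(7) = mex({0, 1, 3, 4, 5}) = 2
G(8) = mex({0, 2, 3, 5, 6}) = 1
G(9) = mex({0, 1, 2, 3, 6, 7}) = 4
G(10) = mex({0, 1, 3, 4, 5, 7}) = 2
G(11) = mex({0, 1, 2, 3, 4, 5}) = 6
G(12) = mex({0, 1, 2, 3, 5, 6, 7}) = 4
G(13) = mex({0, 2, 3, 4, 6, 7}) = 1
G(14) = mex({0, 1, 4, 5, 6, 7}) = 2
G(15) = mex({0, 1, 2, 3, 4, 5, 6}) = 7
G(16) = mex({0, 2, 3, 5, 6, 7}) = 1
G(17) = mex({0, 1, 2, 3, 5, 6, 7}) = 4
G(18) = mex({0, 1, 2, 4, 5, 6}) = 3
G(19) = mex({0, 1, 3, 4, 5, 7}) = 2
G(20) = mex({0, 2, 3, 4, 5, 6, 7}) = 1
G(21) = mex({0, 1, 2, 3, 5, 6, 7}) = 4
G(22) = mex({0, 1, 2, 3, 4, 5, 7}) = 6
G(23) = mex({0, 1, 2, 3, 4, 5, 6}) = 7
G(24) = mex({0, 1, 2, 3, 5, 6, 7}) = 4
G(25) = mex({0, 2, 3, 4, 6, 7}) = 1
G(26) = mex({0, 1, 3, 4, 5, 6, 7}) = 2
G(27) = mex({0, 1, 2, 3, 4, 5, 6, 7}) = 8
G(28) = mex({0, 1, 2, 3, 4, 6, 7, 8}) = 5
G(29) = mex({0, 1, 2, 3, 5, 6, 7, 8, 9}) = 4
G(30) = mex({0, 1, 2, 3, 4, 5, 6, 9, 10}) = 7
G(31) = mex({0, 1, 3, 4, 5, 7, 10, 11}) = 2
G(32) = mex({0, 2, 3, 4, 5, 6, 7, 9, 11}) = 1
G(33) = mex({0, 1, 2, 3, 4, 5, 6, 7, 9, 12}) = 8
G(34) = mex({0, 1, 2, 3, 4, 5, 7, 8, 11, 12}) = 6
G(35) = mex({0, 1, 2, 3, 4, 5, 6, 8, 9, 10, 11}) = 7
G(36) = mex({0, 1, 2, 3, 5, 6, 7, 9, 10}) = 4
G(37) = mex({0, 2, 3, 4, 6, 7, 9, 10, 11, 12}) = 1
G(38) = mex({0, 1, 3, 4, 5, 6, 7, 9, 10, 11, 12}) = 2
G(39) = mex({0, 1, 2, 4, 5, 6, 7, 9, 10, 12, 14}) = 3
G(40) = mex({0, 2, 3, 4, 6, 7, 11, 12, 14}) = 1
G(41) = mex({0, 1, 2, 3, 5, 6, 7, 9, 10, 11, 12}) = 4
G(42) = mex({0, 1, 2, 3, 4, 5, 6, 9, 10}) = 7
G(43) = mex({0, 1, 3, 4, 5, 7, 9, 10, 12, 15}) = 2
Therefore G(43) = 2.

2


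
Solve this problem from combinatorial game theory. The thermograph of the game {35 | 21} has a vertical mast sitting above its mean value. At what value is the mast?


Game = {35 | 21}, a switch {a | b} with numbers a > b.
Its thermograph has left wall a - t and right wall b + t, which meet at t = (a - b)/2, where both equal (a + b)/2. So the mast (mean value) is at (a + b)/2.
Mean = (35 + (21))/2 = 56/2 = 28

28


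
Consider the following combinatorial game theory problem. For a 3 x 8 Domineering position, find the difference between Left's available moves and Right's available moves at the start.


Board is 3 x 8 (rows x cols).
Left (vertical) placements: (rows-1) * cols = 2 * 8 = 16
Right (horizontal) placements: rows * (cols-1) = 3 * 7 = 21
Advantage = Left - Right = 16 - 21 = -5

-5


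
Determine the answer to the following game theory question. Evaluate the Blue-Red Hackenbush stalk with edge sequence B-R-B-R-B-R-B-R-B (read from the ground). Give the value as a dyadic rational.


Edges (from ground): B-R-B-R-B-R-B-R-B
By Berlekamp's sign-expansion rule, a Blue-Red Hackenbush stalk has the value of the surreal number whose sign sequence is the edge sequence with B -> + and R -> -.
Sign sequence: +-+-+-+-+
Trace the sign expansion in the surreal number tree, starting from 0:
Edge 1: B (sign +) -> bounds (0, +inf), value = 1
Edge 2: R (sign -) -> bounds (0, 1), value = 1/2
Edge 3: B (sign +) -> bounds (1/2, 1), value = 3/4
Edge 4: R (sign -) -> bounds (1/2, 3/4), value = 5/8
Edge 5: B (sign +) -> bounds (5/8, 3/4), value = 11/16
Edge 6: R (sign -) -> bounds (5/8, 11/16), value = 21/32
Edge 7: B (sign +) -> bounds (21/32, 11/16), value = 43/64
Edge 8: R (sign -) -> bounds (21/32, 43/64), value = 85/128
Edge 9: B (sign +) -> bounds (85/128, 43/64), value = 171/256
Game value = 171/256

171/256


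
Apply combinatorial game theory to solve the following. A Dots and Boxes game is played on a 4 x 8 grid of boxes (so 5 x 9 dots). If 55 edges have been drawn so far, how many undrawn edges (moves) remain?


Grid: 4 x 8 boxes, i.e. 5 rows and 9 columns of dots.
Horizontal edges: (rows + 1) * cols = 5 * 8 = 40
Vertical edges: rows * (cols + 1) = 4 * 9 = 36
Total edges: 40 + 36 = 76
Edges drawn: 55
Remaining: 76 - 55 = 21

21


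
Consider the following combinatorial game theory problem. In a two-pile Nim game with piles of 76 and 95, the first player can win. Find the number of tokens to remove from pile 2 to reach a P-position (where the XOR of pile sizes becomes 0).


Piles: 76 and 95
Current XOR: 76 XOR 95 = 19 (non-zero, so this is an N-position).
To make the XOR zero, we need to find a move that balances the piles.
For pile 2 (size 95): target = 95 XOR 19 = 76
We reduce pile 2 from 95 to 76.
Tokens removed: 95 - 76 = 19
Verification: 76 XOR 76 = 0

19


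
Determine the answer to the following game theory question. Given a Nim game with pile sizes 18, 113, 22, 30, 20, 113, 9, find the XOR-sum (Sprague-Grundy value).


We need the XOR (exclusive or) of all pile sizes.
After XOR-ing pile 1 (size 18): 0 XOR 18 = 18
After XOR-ing pile 2 (size 113): 18 XOR 113 = 99
After XOR-ing pile 3 (size 22): 99 XOR 22 = 117
After XOR-ing pile 4 (size 30): 117 XOR 30 = 107
After XOR-ing pile 5 (size 20): 107 XOR 20 = 127
After XOR-ing pile 6 (size 113): 127 XOR 113 = 14
After XOR-ing pile 7 (size 9): 14 XOR 9 = 7
The Nim-value of this position is 7.

7


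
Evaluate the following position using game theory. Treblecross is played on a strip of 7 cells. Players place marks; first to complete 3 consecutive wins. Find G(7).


Treblecross: place X on empty cells; 3-in-a-row wins.
Playing within two cells of an existing X lets the opponent win at once, so sensible play treats the cells i-2..i+2 around each X as dead. The player left with no safe cell loses, so this is a normal-play take-away game on strips of safe cells.
Placing X at cell i (0-indexed) of a strip of k safe cells leaves independent strips of sizes max(0, i-2) and max(0, k-i-3). Hence G(k) = mex{ G(max(0,i-2)) XOR G(max(0,k-i-3)) : 0 <= i < k }, with G(0) = 0.
G(1): splits (0,0):0^0=0 -> mex({0}) = 1
G(2): splits (0,0):0^0=0 -> mex({0}) = 1
G(3): splits (0,0):0^0=0 -> mex({0}) = 1
G(4): splits (0,1):0^1=1 (0,0):0^0=0 -> mex({0, 1}) = 2
G(5): splits (0,2):0^1=1 (0,1):0^1=1 (0,0):0^0=0 -> mex({0, 1}) = 2
G(6) = mex({1}) = 0
G(7) = mex({0, 1, 2}) = 3
Therefore G(7) = 3.

3


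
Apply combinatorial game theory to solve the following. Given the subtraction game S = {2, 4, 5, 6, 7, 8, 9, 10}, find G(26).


The subtraction set is S = {2, 4, 5, 6, 7, 8, 9, 10}.
G(k) = mex{ G(k - s) : s in S, s <= k }. We compute iteratively: G(0) = 0.
G(1) = mex({}) = 0
G(2) = mex({0}) = 1
G(3) = mex({0}) = 1
G(4) = mex({0, 1}) = 2
G(5) = mex({0, 1}) = 2
G(6) = mex({0, 1, 2}) = 3
G(7) = mex({0, 1, 2}) = 3
G(8) = mex({0, 1, 2, 3}) = 4
G(9) = mex({0, 1, 2, 3}) = 4
G(10) = mex({0, 1, 2, 3, 4}) = 5
G(11) = mex({0, 1, 2, 3, 4}) = 5
G(12) = mex({1, 2, 3, 4, 5}) = 0
G(13) = mex({1, 2, 3, 4, 5}) = 0
G(14) = mex({0, 2, 3, 4, 5}) = 1
G(15) = mex({0, 2, 3, 4, 5}) = 1
G(16) = mex({0, 1, 3, 4, 5}) = 2
G(17) = mex({0, 1, 3, 4, 5}) = 2
G(18) = mex({0, 1, 2, 4, 5}) = 3
G(19) = mex({0, 1, 2, 4, 5}) = 3
G(20) = mex({0, 1, 2, 3, 5}) = 4
G(21) = mex({0, 1, 2, 3, 5}) = 4
Observe that G(12)..G(21) = 0, 0, 1, 1, 2, 2, 3, 3, 4, 4 repeats G(0)..G(9) = 0, 0, 1, 1, 2, 2, 3, 3, 4, 4.
For k >= max(S) = 10, G(k) is determined by the previous 10 values G(k-10)..G(k-1); a window of 10 consecutive values has recurred shifted by 12, so by induction G(k + 12) = G(k) for all k >= 0: the sequence is periodic from the start with period 12.
One period: G(0..11) = 0, 0, 1, 1, 2, 2, 3, 3, 4, 4, 5, 5.
26 mod 12 = 2, so G(26) = G(2) = 1.

1


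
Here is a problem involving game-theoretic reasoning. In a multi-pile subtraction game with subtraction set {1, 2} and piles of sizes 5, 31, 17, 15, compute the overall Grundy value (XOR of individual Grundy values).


Subtraction set: {1, 2}
For this subtraction set, G(n) = n mod 3 (period = max + 1 = 3).
Pile 1 (size 5): G(5) = 5 mod 3 = 2
Pile 2 (size 31): G(31) = 31 mod 3 = 1
Pile 3 (size 17): G(17) = 17 mod 3 = 2
Pile 4 (size 15): G(15) = 15 mod 3 = 0
Total Grundy value = XOR of all: 2 XOR 1 XOR 2 XOR 0 = 1

1


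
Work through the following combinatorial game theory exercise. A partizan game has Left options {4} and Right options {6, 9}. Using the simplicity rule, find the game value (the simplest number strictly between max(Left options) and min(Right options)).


Left options: {4}, max = 4
Right options: {6, 9}, min = 6
All options are numbers and max(Left) < min(Right), so by the simplicity theorem the value is the simplest (earliest-born) number strictly between 4 and 6.
The only integer strictly between 4 and 6 is 5.
No non-integer in the interval can be simpler: if x is a non-integer in the interval, then floor(x) or ceil(x) also lies in the interval (the interval contains an integer), and both are proper prefixes of x's sign expansion, i.e. born earlier. So the game value is 5.
Game value = 5

5


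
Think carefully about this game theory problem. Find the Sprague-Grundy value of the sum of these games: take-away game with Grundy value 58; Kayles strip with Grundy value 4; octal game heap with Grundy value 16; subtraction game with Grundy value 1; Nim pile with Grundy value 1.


By the Sprague-Grundy theorem, the Grundy value of a sum of games is the XOR of individual Grundy values.
take-away game: Grundy value = 58. Running XOR: 0 XOR 58 = 58
Kayles strip: Grundy value = 4. Running XOR: 58 XOR 4 = 62
octal game heap: Grundy value = 16. Running XOR: 62 XOR 16 = 46
subtraction game: Grundy value = 1. Running XOR: 46 XOR 1 = 47
Nim pile: Grundy value = 1. Running XOR: 47 XOR 1 = 46
The combined Grundy value is 46.

46


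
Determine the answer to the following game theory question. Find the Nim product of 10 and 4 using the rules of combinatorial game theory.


Nim multiplication is bilinear over XOR: (u XOR v) * w = (u*w) XOR (v*w).
So we split each operand into its bit components and XOR the pairwise Nim products.
10 = 2 + 8 (as XOR of powers of 2).
4 = 4 (as XOR of powers of 2).
Using the standard Nim-product table on single bits:
  2*2 = 3,   2*4 = 8,   2*8 = 12,
  4*4 = 6,   4*8 = 11,  8*8 = 13,
and  1*x = x (identity), k*l = l*k (commutative).
Pairwise Nim products:
  2 * 4 = 8
  8 * 4 = 11
XOR them: 8 XOR 11 = 3.
Result: 10 * 4 = 3 (in Nim).

3


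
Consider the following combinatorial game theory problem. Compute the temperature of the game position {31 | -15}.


The game is {31 | -15}, a switch {a | b} with numbers a > b.
Cooling {a | b} by t gives {a - t | b + t}, which stops being hot when a - t = b + t, i.e. at t = (a - b)/2. So the temperature of a switch is (a - b)/2.
Temperature = (Left option - Right option) / 2
= (31 - (-15)) / 2
= 46 / 2
= 23

23


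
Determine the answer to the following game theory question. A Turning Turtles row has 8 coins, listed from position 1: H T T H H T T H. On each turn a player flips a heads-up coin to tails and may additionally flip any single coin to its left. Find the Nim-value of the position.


Coins: H T T H H T T H
Key fact: a single head at position k behaves exactly like a Nim heap of size k (turning it to T and optionally flipping a coin at j < k corresponds to moving the heap from k to j, or to 0), and heads combine as a disjunctive sum (two heads at the same place would cancel, matching j XOR j = 0). So the Nim-value is the XOR of the 1-indexed positions of the heads.
Face-up positions (1-indexed): [1, 4, 5, 8]
XOR 0 with 1: 0 XOR 1 = 1
XOR 1 with 4: 1 XOR 4 = 5
XOR 5 with 5: 5 XOR 5 = 0
XOR 0 with 8: 0 XOR 8 = 8
Nim-value = 8

8


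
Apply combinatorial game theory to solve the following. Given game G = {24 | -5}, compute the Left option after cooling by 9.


Original game: {24 | -5} (a switch {a | b} with a > b).
Cooling by t (for t below the temperature (a - b)/2 = 29/2) taxes each move by t: {a | b} cooled by t is {a - t | b + t}.
Cooling amount: t = 9
Cooled Left option: 24 - 9 = 15
Cooled Right option: -5 + 9 = 4
Cooled game: {15 | 4}
Left option = 15

15


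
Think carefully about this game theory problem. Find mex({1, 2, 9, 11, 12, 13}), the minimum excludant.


Set = {1, 2, 9, 11, 12, 13}
0 is NOT in the set. This is the mex.
mex = 0

0


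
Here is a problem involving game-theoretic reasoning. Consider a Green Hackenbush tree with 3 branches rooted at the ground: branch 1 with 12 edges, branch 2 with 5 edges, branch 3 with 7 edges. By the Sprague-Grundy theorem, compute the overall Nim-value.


The tree has 3 branches from the ground vertex.
In Green Hackenbush, the Nim-value of a simple path of length k is k.
Branch 1: length 12, Nim-value = 12
Branch 2: length 5, Nim-value = 5
Branch 3: length 7, Nim-value = 7
Total Nim-value = XOR of all branch values:
0 XOR 12 = 12
12 XOR 5 = 9
9 XOR 7 = 14
Nim-value of the tree = 14

14


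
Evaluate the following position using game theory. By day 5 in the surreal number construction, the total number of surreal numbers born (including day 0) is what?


Day 0: {|} = 0 is born. Count = 1.
Day n: the number of surreal numbers born by day n is 2^(n+1) - 1.
By day 0: 2^1 - 1 = 1
By day 1: 2^2 - 1 = 3
By day 2: 2^3 - 1 = 7
By day 3: 2^4 - 1 = 15
By day 4: 2^5 - 1 = 31
By day 5: 2^6 - 1 = 63
By day 5: 63 surreal numbers.

63


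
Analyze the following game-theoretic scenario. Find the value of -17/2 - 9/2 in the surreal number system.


x = -17/2, y = 9/2
Converting to common denominator: 2
x = -17/2, y = 9/2
x - y = -17/2 - 9/2 = -13

-13


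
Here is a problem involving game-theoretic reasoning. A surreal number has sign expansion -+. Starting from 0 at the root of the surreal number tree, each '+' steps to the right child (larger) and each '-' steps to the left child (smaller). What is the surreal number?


Sign expansion: -+
Rule: track bounds (lo, hi), initially (-inf, +inf). On '+', the current value becomes lo and we move to the simplest number in (value, hi): value + 1 if hi = +inf, otherwise the midpoint (value + hi)/2. On '-', the current value becomes hi and we move to value - 1 if lo = -inf, otherwise the midpoint (lo + value)/2.
Start at 0.
Step 1: sign = -, move left. Bounds: (-inf, 0). Value = -1
Step 2: sign = +, move right. Bounds: (-1, 0). Value = -1/2
The surreal number with sign expansion -+ is -1/2.

-1/2


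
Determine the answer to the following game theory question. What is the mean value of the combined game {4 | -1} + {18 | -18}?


G1 = {4 | -1}, G2 = {18 | -18}
Each is a switch {a | b} with numbers a > b; its mean value is (a + b)/2, and mean value is additive over game sums: m(G1 + G2) = m(G1) + m(G2).
Mean of G1 = (4 + (-1))/2 = 3/2 = 3/2
Mean of G2 = (18 + (-18))/2 = 0/2 = 0
Mean of G1 + G2 = 3/2 + 0 = 3/2

3/2


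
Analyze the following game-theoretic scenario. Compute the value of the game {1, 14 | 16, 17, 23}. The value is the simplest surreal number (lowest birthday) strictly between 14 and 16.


Left options: {1, 14}, max = 14
Right options: {16, 17, 23}, min = 16
All options are numbers and max(Left) < min(Right), so by the simplicity theorem the value is the simplest (earliest-born) number strictly between 14 and 16.
The only integer strictly between 14 and 16 is 15.
No non-integer in the interval can be simpler: if x is a non-integer in the interval, then floor(x) or ceil(x) also lies in the interval (the interval contains an integer), and both are proper prefixes of x's sign expansion, i.e. born earlier. So the game value is 15.
Game value = 15

15
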